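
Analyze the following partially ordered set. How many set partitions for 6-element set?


B(n) = number of set partitions of an n-element set.
B(n) satisfies the recurrence: B(n+1) = sum_k C(n,k)*B(k).
B(6) = 203


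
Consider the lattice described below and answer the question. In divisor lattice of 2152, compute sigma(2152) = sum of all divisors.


sigma(n) = sum of divisors.
Divisors of 2152: [1, 2, 4, 8, 269, 538, 1076, 2152]
Sum = 4050


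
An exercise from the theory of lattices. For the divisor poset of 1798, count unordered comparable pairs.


A comparable pair {a,b} has a < b or b < a in the order.
Count unordered pairs where one element is strictly below the other.
Examples: {1,2}, {1,29}, {1,31}, {1,58}, ...
Total comparable pairs: 19


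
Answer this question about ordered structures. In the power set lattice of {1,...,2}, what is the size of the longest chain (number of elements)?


A chain is a totally ordered subset; we count the number of elements in a maximum chain.
Compute, for each element x, the size of the longest chain ending at x:
  {}: 1
  {1}: 2
  {2}: 2
  {1,2}: 3
A maximum chain: {} < {1} < {1,2}
Number of elements in the longest chain: 3


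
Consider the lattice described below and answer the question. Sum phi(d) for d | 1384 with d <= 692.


Divisors of 1384 up to 692: [1, 2, 4, 8, 173, 346, 692]
phi values: [1, 1, 2, 4, 172, 172, 344]
Sum = 696


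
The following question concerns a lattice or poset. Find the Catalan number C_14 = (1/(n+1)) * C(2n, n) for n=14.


C(n) = C(2n, n) / (n+1).
C(28, 14) = 40116600
C(14) = 40116600 / 15 = 2674440


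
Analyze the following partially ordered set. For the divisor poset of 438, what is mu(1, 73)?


In a divisor lattice, mu(a,b) = mu(b/a) where mu is the classical Mobius function.
b/a = 73/1 = 73
Prime factorization of 73: primes [73]
73 is squarefree with 1 prime factor(s), so mu(73) = (-1)^1 = -1


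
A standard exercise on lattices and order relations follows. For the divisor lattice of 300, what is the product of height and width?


Height = length of longest chain minus 1; width = size of largest antichain.
A maximum chain: 1 | 5 | 25 | 75 | 150 | 300  (height 5).
A maximum antichain: {4, 6, 10, 15, 25}  (width 5).
Product = 5 * 5 = 25


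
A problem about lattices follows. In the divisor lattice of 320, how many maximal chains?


A maximal chain goes from the minimum element to a maximal element via cover relations.
Counting all min-to-max paths in the cover graph.
Total maximal chains: 7


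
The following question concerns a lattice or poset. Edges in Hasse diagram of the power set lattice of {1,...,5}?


A cover relation a -< b holds when a < b with no c strictly between.
Cover relations:
  {} -< {1}
  {} -< {2}
  {} -< {3}
  {} -< {4}
  {} -< {5}
  {1} -< {1,2}
  {1} -< {1,3}
  {1} -< {1,4}
  ...72 more
Total: 80


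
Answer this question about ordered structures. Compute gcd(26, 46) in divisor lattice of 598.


In a divisor lattice, meet = gcd (greatest common divisor).
By Euclidean algorithm or factoring: gcd(26,46) = 2


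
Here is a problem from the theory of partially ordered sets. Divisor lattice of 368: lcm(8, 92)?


Join=lcm.
gcd(8,92)=4
lcm=184


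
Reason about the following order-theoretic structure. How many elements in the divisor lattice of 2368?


Divisors of 2368: [1, 2, 4, 8, 16, 32, 37, 64, 74, 148, 296, 592, 1184, 2368]
Count: 14


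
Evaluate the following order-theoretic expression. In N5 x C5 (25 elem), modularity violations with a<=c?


Modular law: if a <= c then a v (b ^ c) = (a v b) ^ c.
Check all triples (a,b,c) with a <= c among 25 elements.
  e.g. a=(a,0), b=(c,0), c=(b,0): lhs=(a,0) != rhs=(b,0)
  e.g. a=(a,0), b=(c,1), c=(b,0): lhs=(a,0) != rhs=(b,0)
Total violating triples: 75


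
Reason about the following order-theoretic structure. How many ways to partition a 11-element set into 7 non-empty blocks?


S(n,k) = k*S(n-1,k) + S(n-1,k-1).
S(10,7) = 5880, S(10,6) = 22827
S(11,7) = 7*5880 + 22827 = 41160 + 22827
S(11,7) = 63987


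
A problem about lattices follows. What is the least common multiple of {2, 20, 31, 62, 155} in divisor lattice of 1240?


In a divisor lattice, join = lcm (least common multiple).
Compute lcm iteratively: start with first element, then lcm(current, next).
Elements: [2, 20, 31, 62, 155]
lcm(2,20) = 20
lcm(20,31) = 620
lcm(620,62) = 620
lcm(620,155) = 620
Final lcm = 620


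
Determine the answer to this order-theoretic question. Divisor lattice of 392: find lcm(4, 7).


In a divisor lattice, join = lcm (least common multiple).
gcd(4,7) = 1
lcm(4,7) = 4*7/gcd = 28/1 = 28


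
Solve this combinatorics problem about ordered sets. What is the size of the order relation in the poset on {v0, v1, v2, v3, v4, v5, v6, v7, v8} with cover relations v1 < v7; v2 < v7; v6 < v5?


The order relation is {(a,b) : a <= b}, reflexive so it includes (a,a).
Examples: (v0,v0), (v1,v1), (v1,v7), (v2,v2), (v2,v7), ...
Total ordered pairs: 12


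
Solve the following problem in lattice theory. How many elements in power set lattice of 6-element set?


Power set = 2^n.
2^6 = 64


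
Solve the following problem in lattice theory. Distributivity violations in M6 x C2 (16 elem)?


Distributive law: a ^ (b v c) = (a ^ b) v (a ^ c).
Check all 16^3 = 4096 ordered triples (a,b,c).
  e.g. a=(a1,0), b=(a2,0), c=(a3,0): lhs=(a1,0) != rhs=(0,0)
  e.g. a=(a1,0), b=(a2,0), c=(a3,1): lhs=(a1,0) != rhs=(0,0)
Total violating triples: 960


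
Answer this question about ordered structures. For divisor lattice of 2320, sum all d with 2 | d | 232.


Interval [2,232] in divisors of 2320: [2, 4, 8, 58, 116, 232]
Sum = 420


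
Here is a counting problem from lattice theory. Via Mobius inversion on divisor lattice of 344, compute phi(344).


phi(n) = n * prod_{p|n} (1 - 1/p).
Prime divisors of 344: [2, 43]
phi(344) = 344 * (1 - 1/2) * (1 - 1/43)
phi(344) = 168


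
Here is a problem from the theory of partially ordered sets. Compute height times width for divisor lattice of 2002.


Height = length of longest chain minus 1; width = size of largest antichain.
A maximum chain: 1 | 13 | 143 | 1001 | 2002  (height 4).
A maximum antichain: {14, 22, 26, 77, 91, 143}  (width 6).
Product = 4 * 6 = 24


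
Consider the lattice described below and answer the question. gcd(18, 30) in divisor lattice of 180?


Meet=gcd.
gcd(18,30)=6


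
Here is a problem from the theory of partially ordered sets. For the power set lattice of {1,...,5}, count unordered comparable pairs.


A comparable pair {a,b} has a < b or b < a in the order.
Count unordered pairs where one element is strictly below the other.
Examples: {{},{1}}, {{},{2}}, {{},{3}}, {{},{4}}, ...
Total comparable pairs: 211


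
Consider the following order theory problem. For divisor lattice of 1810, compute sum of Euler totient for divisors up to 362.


Divisors of 1810 up to 362: [1, 2, 5, 10, 181, 362]
phi values: [1, 1, 4, 4, 180, 180]
Sum = 370


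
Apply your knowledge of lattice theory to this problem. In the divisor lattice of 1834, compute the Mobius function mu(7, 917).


In a divisor lattice, mu(a,b) = mu(b/a) where mu is the classical Mobius function.
b/a = 917/7 = 131
Prime factorization of 131: primes [131]
131 is squarefree with 1 prime factor(s), so mu(131) = (-1)^1 = -1


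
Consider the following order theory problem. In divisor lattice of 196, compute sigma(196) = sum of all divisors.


sigma(n) = sum of divisors.
Divisors of 196: [1, 2, 4, 7, 14, 28, 49, 98, 196]
Sum = 399


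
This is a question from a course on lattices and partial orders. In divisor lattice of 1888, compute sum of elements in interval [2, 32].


Interval [2,32] in divisors of 1888: [2, 4, 8, 16, 32]
Sum = 62


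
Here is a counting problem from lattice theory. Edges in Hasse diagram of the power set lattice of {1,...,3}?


A cover relation a -< b holds when a < b with no c strictly between.
Cover relations:
  {} -< {1}
  {} -< {2}
  {} -< {3}
  {1} -< {1,2}
  {1} -< {1,3}
  {2} -< {1,2}
  {2} -< {2,3}
  {3} -< {1,3}
  ...4 more
Total: 12


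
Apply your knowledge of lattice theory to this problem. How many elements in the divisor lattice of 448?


Divisors of 448: [1, 2, 4, 7, 8, 14, 16, 28, 32, 56, 64, 112, 224, 448]
Count: 14


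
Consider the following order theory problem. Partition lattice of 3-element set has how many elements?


B(n) = number of set partitions of an n-element set.
B(n) satisfies the recurrence: B(n+1) = sum_k C(n,k)*B(k).
B(3) = 5


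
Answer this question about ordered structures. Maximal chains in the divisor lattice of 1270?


A maximal chain goes from the minimum element to a maximal element via cover relations.
Counting all min-to-max paths in the cover graph.
Total maximal chains: 6


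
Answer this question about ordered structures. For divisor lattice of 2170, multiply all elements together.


Divisors of 2170: [1, 2, 5, 7, 10, 14, 31, 35, 62, 70, 155, 217, 310, 434, 1085, 2170]
Product = n^(d(n)/2) = 2170^(16/2)
Product = 491674710553091424100000000


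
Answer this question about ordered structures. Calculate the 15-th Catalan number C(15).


C(n) = C(2n, n) / (n+1).
C(30, 15) = 155117520
C(15) = 155117520 / 16 = 9694845


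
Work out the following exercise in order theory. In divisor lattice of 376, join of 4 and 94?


In a divisor lattice, join = lcm (least common multiple).
gcd(4,94) = 2
lcm(4,94) = 4*94/gcd = 376/2 = 188


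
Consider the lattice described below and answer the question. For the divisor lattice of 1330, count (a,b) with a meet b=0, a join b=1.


Complement pair (a,b): a meet b = bottom, a join b = top.
Here: gcd(a,b)=1 and lcm(a,b)=1330, i.e. a*b=1330 with a,b coprime.
Pairs found: (1,1330), (2,665), (5,266), (7,190), ... (12 more)
Total ordered pairs: 16


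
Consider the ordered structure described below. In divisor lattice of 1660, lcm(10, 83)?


Join=lcm.
gcd(10,83)=1
lcm=830


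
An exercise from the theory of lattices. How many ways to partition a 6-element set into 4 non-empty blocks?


S(n,k) = k*S(n-1,k) + S(n-1,k-1).
S(5,4) = 10, S(5,3) = 25
S(6,4) = 4*10 + 25 = 40 + 25
S(6,4) = 65


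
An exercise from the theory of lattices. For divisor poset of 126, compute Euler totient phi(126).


phi(n) = n * prod_{p|n} (1 - 1/p).
Prime divisors of 126: [2, 3, 7]
phi(126) = 126 * (1 - 1/2) * (1 - 1/3) * (1 - 1/7)
phi(126) = 36


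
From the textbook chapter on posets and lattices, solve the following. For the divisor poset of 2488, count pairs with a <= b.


The order relation is {(a,b) : a <= b}, reflexive so it includes (a,a).
Examples: (1,1), (1,1244), (1,2), (1,2488), (1,311), ...
Total ordered pairs: 30


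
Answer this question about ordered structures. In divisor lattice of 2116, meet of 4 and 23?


In a divisor lattice, meet = gcd (greatest common divisor).
By Euclidean algorithm or factoring: gcd(4,23) = 1


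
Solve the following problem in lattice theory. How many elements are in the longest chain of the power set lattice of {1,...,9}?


A chain is a totally ordered subset; we count the number of elements in a maximum chain.
Compute, for each element x, the size of the longest chain ending at x:
  {}: 1
  {1}: 2
  {2}: 2
  {3}: 2
  {4}: 2
  {5}: 2
  ...
A maximum chain: {} < {1} < {1,2} < {1,2,3} < {1,2,3,4} < {1,2,3,4,5} < {1,2,3,4,5,6} < {1,2,3,4,5,6,7} < {1,2,3,4,5,6,7,8} < {1,2,3,4,5,6,7,8,9}
Number of elements in the longest chain: 10


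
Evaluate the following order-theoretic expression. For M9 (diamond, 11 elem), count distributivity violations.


Distributive law: a ^ (b v c) = (a ^ b) v (a ^ c).
Check all 11^3 = 1331 ordered triples (a,b,c).
  e.g. a=a1, b=a2, c=a3: lhs=a1 != rhs=0
  e.g. a=a1, b=a2, c=a4: lhs=a1 != rhs=0
Total violating triples: 504


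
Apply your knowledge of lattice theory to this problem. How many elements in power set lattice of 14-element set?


Power set = 2^n.
2^14 = 16384


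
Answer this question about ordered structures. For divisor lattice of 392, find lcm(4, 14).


In a divisor lattice, join = lcm (least common multiple).
Compute lcm iteratively: start with first element, then lcm(current, next).
Elements: [4, 14]
lcm(4,14) = 28
Final lcm = 28


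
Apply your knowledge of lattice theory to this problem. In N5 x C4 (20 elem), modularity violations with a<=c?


Modular law: if a <= c then a v (b ^ c) = (a v b) ^ c.
Check all triples (a,b,c) with a <= c among 20 elements.
  e.g. a=(a,0), b=(c,0), c=(b,0): lhs=(a,0) != rhs=(b,0)
  e.g. a=(a,0), b=(c,1), c=(b,0): lhs=(a,0) != rhs=(b,0)
Total violating triples: 40


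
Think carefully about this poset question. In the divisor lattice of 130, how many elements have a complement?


An element a is complemented if some b has a meet b = bottom, a join b = top.
a is complemented iff gcd(a, n/a)=1, i.e. a is a unitary divisor of 130.
Complemented elements: 1, 2, 5, 10, 13, 26, ... (2 more)
Count: 8


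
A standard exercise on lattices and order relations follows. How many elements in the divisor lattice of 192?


Divisors of 192: [1, 2, 3, 4, 6, 8, 12, 16, 24, 32, 48, 64, 96, 192]
Count: 14


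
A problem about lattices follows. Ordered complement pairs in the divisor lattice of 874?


Complement pair (a,b): a meet b = bottom, a join b = top.
Here: gcd(a,b)=1 and lcm(a,b)=874, i.e. a*b=874 with a,b coprime.
Pairs found: (1,874), (2,437), (19,46), (23,38), ... (4 more)
Total ordered pairs: 8


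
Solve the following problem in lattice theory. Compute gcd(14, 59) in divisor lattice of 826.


In a divisor lattice, meet = gcd (greatest common divisor).
By Euclidean algorithm or factoring: gcd(14,59) = 1


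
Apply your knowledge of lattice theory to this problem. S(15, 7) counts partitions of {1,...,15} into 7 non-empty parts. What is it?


S(n,k) = k*S(n-1,k) + S(n-1,k-1).
S(14,7) = 49329280, S(14,6) = 63436373
S(15,7) = 7*49329280 + 63436373 = 345304960 + 63436373
S(15,7) = 408741333


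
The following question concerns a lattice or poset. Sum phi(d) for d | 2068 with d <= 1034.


Divisors of 2068 up to 1034: [1, 2, 4, 11, 22, 44, 47, 94, 188, 517, 1034]
phi values: [1, 1, 2, 10, 10, 20, 46, 46, 92, 460, 460]
Sum = 1148


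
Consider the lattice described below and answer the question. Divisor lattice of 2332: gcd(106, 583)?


Meet=gcd.
gcd(106,583)=53


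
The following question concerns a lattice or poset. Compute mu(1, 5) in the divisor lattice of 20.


In a divisor lattice, mu(a,b) = mu(b/a) where mu is the classical Mobius function.
b/a = 5/1 = 5
Prime factorization of 5: primes [5]
5 is squarefree with 1 prime factor(s), so mu(5) = (-1)^1 = -1


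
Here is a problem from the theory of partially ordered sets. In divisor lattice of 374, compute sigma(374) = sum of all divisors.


sigma(n) = sum of divisors.
Divisors of 374: [1, 2, 11, 17, 22, 34, 187, 374]
Sum = 648


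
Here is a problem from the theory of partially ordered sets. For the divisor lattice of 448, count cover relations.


A cover relation a -< b holds when a < b with no c strictly between.
Cover relations:
  1 -< 2
  1 -< 7
  2 -< 4
  2 -< 14
  4 -< 8
  4 -< 28
  7 -< 14
  8 -< 16
  ...11 more
Total: 19


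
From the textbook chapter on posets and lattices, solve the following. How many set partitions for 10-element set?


B(n) = number of set partitions of an n-element set.
B(n) satisfies the recurrence: B(n+1) = sum_k C(n,k)*B(k).
B(10) = 115975


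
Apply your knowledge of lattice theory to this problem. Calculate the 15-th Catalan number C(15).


C(n) = C(2n, n) / (n+1).
C(30, 15) = 155117520
C(15) = 155117520 / 16 = 9694845


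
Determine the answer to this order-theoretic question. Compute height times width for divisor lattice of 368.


Height = length of longest chain minus 1; width = size of largest antichain.
A maximum chain: 1 | 23 | 46 | 92 | 184 | 368  (height 5).
A maximum antichain: {2, 23}  (width 2).
Product = 5 * 2 = 10


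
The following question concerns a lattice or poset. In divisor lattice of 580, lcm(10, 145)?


Join=lcm.
gcd(10,145)=5
lcm=290


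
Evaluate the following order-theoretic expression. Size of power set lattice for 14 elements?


Power set = 2^n.
2^14 = 16384


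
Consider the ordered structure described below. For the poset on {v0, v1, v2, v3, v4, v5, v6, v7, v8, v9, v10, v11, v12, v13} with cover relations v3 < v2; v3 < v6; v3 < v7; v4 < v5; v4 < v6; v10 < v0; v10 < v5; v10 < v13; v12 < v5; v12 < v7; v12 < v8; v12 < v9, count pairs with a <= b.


The order relation is {(a,b) : a <= b}, reflexive so it includes (a,a).
Examples: (v0,v0), (v1,v1), (v10,v0), (v10,v10), (v10,v13), ...
Total ordered pairs: 26


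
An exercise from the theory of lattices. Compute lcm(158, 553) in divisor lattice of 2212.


In a divisor lattice, join = lcm (least common multiple).
gcd(158,553) = 79
lcm(158,553) = 158*553/gcd = 87374/79 = 1106


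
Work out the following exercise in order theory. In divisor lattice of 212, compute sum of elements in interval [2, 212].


Interval [2,212] in divisors of 212: [2, 4, 106, 212]
Sum = 324


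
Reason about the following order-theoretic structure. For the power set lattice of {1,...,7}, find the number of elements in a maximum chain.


A chain is a totally ordered subset; we count the number of elements in a maximum chain.
Compute, for each element x, the size of the longest chain ending at x:
  {}: 1
  {1}: 2
  {2}: 2
  {3}: 2
  {4}: 2
  {5}: 2
  ...
A maximum chain: {} < {1} < {1,2} < {1,2,3} < {1,2,3,4} < {1,2,3,4,5} < {1,2,3,4,5,6} < {1,2,3,4,5,6,7}
Number of elements in the longest chain: 8


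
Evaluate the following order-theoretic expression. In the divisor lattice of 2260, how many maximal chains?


A maximal chain goes from the minimum element to a maximal element via cover relations.
Counting all min-to-max paths in the cover graph.
Total maximal chains: 12


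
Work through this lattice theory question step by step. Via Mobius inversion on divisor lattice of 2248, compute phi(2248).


phi(n) = n * prod_{p|n} (1 - 1/p).
Prime divisors of 2248: [2, 281]
phi(2248) = 2248 * (1 - 1/2) * (1 - 1/281)
phi(2248) = 1120


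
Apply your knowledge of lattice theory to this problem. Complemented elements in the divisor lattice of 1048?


An element a is complemented if some b has a meet b = bottom, a join b = top.
a is complemented iff gcd(a, n/a)=1, i.e. a is a unitary divisor of 1048.
Complemented elements: 1, 8, 131, 1048
Count: 4


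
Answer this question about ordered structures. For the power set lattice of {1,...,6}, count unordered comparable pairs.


A comparable pair {a,b} has a < b or b < a in the order.
Count unordered pairs where one element is strictly below the other.
Examples: {{},{1}}, {{},{2}}, {{},{3}}, {{},{4}}, ...
Total comparable pairs: 665


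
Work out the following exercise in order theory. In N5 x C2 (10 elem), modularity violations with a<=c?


Modular law: if a <= c then a v (b ^ c) = (a v b) ^ c.
Check all triples (a,b,c) with a <= c among 10 elements.
  e.g. a=(a,0), b=(c,0), c=(b,0): lhs=(a,0) != rhs=(b,0)
  e.g. a=(a,0), b=(c,1), c=(b,0): lhs=(a,0) != rhs=(b,0)
Total violating triples: 6


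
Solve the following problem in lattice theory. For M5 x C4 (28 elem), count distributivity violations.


Distributive law: a ^ (b v c) = (a ^ b) v (a ^ c).
Check all 28^3 = 21952 ordered triples (a,b,c).
  e.g. a=(a1,0), b=(a2,0), c=(a3,0): lhs=(a1,0) != rhs=(0,0)
  e.g. a=(a1,0), b=(a2,0), c=(a3,1): lhs=(a1,0) != rhs=(0,0)
Total violating triples: 3840


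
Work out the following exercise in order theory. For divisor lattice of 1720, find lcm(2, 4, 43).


In a divisor lattice, join = lcm (least common multiple).
Compute lcm iteratively: start with first element, then lcm(current, next).
Elements: [2, 4, 43]
lcm(2,4) = 4
lcm(4,43) = 172
Final lcm = 172


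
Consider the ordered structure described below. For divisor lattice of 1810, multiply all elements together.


Divisors of 1810: [1, 2, 5, 10, 181, 362, 905, 1810]
Product = n^(d(n)/2) = 1810^(8/2)
Product = 10732831210000


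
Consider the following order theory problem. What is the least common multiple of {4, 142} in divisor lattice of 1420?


In a divisor lattice, join = lcm (least common multiple).
Compute lcm iteratively: start with first element, then lcm(current, next).
Elements: [4, 142]
lcm(4,142) = 284
Final lcm = 284


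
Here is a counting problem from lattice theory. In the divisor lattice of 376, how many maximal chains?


A maximal chain goes from the minimum element to a maximal element via cover relations.
Counting all min-to-max paths in the cover graph.
Total maximal chains: 4


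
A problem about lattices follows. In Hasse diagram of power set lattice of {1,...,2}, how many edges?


A cover relation a -< b holds when a < b with no c strictly between.
Cover relations:
  {} -< {1}
  {} -< {2}
  {1} -< {1,2}
  {2} -< {1,2}
Total: 4


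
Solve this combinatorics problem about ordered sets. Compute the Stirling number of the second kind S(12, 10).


S(n,k) = k*S(n-1,k) + S(n-1,k-1).
S(11,10) = 55, S(11,9) = 1155
S(12,10) = 10*55 + 1155 = 550 + 1155
S(12,10) = 1705


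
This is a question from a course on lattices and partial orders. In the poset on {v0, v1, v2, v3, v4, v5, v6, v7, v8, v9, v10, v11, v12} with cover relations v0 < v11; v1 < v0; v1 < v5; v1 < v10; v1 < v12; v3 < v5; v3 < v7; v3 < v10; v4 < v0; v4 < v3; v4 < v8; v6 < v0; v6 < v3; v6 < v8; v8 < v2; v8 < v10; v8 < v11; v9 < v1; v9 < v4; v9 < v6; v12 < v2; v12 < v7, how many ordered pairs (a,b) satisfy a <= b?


The order relation is {(a,b) : a <= b}, reflexive so it includes (a,a).
Examples: (v0,v0), (v0,v11), (v1,v0), (v1,v1), (v1,v10), ...
Total ordered pairs: 57


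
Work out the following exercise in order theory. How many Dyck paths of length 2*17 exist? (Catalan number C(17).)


C(n) = C(2n, n) / (n+1).
C(34, 17) = 2333606220
C(17) = 2333606220 / 18 = 129644790


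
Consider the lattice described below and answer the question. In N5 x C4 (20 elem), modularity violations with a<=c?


Modular law: if a <= c then a v (b ^ c) = (a v b) ^ c.
Check all triples (a,b,c) with a <= c among 20 elements.
  e.g. a=(a,0), b=(c,0), c=(b,0): lhs=(a,0) != rhs=(b,0)
  e.g. a=(a,0), b=(c,1), c=(b,0): lhs=(a,0) != rhs=(b,0)
Total violating triples: 40


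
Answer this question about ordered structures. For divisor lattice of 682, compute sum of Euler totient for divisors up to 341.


Divisors of 682 up to 341: [1, 2, 11, 22, 31, 62, 341]
phi values: [1, 1, 10, 10, 30, 30, 300]
Sum = 382


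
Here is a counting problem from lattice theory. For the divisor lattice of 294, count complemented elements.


An element a is complemented if some b has a meet b = bottom, a join b = top.
a is complemented iff gcd(a, n/a)=1, i.e. a is a unitary divisor of 294.
Complemented elements: 1, 2, 3, 6, 49, 98, ... (2 more)
Count: 8


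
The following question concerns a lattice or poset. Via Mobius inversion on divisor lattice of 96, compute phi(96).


phi(n) = n * prod_{p|n} (1 - 1/p).
Prime divisors of 96: [2, 3]
phi(96) = 96 * (1 - 1/2) * (1 - 1/3)
phi(96) = 32


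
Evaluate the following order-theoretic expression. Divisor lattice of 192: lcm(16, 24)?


Join=lcm.
gcd(16,24)=8
lcm=48


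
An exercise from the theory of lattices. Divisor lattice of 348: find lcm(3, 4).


In a divisor lattice, join = lcm (least common multiple).
gcd(3,4) = 1
lcm(3,4) = 3*4/gcd = 12/1 = 12


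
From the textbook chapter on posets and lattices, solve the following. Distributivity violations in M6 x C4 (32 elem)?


Distributive law: a ^ (b v c) = (a ^ b) v (a ^ c).
Check all 32^3 = 32768 ordered triples (a,b,c).
  e.g. a=(a1,0), b=(a2,0), c=(a3,0): lhs=(a1,0) != rhs=(0,0)
  e.g. a=(a1,0), b=(a2,0), c=(a3,1): lhs=(a1,0) != rhs=(0,0)
Total violating triples: 7680


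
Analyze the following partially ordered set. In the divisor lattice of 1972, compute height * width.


Height = length of longest chain minus 1; width = size of largest antichain.
A maximum chain: 1 | 29 | 493 | 986 | 1972  (height 4).
A maximum antichain: {4, 34, 58, 493}  (width 4).
Product = 4 * 4 = 16


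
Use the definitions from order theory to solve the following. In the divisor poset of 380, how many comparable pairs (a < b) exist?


A comparable pair {a,b} has a < b or b < a in the order.
Count unordered pairs where one element is strictly below the other.
Examples: {1,2}, {1,4}, {1,5}, {1,10}, ...
Total comparable pairs: 42


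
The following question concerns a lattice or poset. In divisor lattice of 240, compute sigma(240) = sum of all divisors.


sigma(n) = sum of divisors.
Divisors of 240: [1, 2, 3, 4, 5, 6, 8, 10, 12, 15, 16, 20, 24, 30, 40, 48, 60, 80, 120, 240]
Sum = 744


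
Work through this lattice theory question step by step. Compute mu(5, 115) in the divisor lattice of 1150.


In a divisor lattice, mu(a,b) = mu(b/a) where mu is the classical Mobius function.
b/a = 115/5 = 23
Prime factorization of 23: primes [23]
23 is squarefree with 1 prime factor(s), so mu(23) = (-1)^1 = -1


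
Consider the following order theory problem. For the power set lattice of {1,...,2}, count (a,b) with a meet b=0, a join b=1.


Complement pair (a,b): a meet b = bottom, a join b = top.
Here: A intersect B = {} and A union B = {1,...,2}.
Pairs found: ({},{1,2}), ({1},{2}), ({2},{1}), ({1,2},{})
Total ordered pairs: 4


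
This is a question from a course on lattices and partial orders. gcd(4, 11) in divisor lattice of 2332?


Meet=gcd.
gcd(4,11)=1


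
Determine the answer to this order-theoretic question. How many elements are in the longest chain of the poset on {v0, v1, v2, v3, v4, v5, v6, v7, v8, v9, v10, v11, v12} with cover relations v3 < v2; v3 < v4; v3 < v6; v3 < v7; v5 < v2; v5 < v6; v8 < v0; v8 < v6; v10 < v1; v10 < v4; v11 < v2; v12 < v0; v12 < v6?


A chain is a totally ordered subset; we count the number of elements in a maximum chain.
Compute, for each element x, the size of the longest chain ending at x:
  v3: 1
  v5: 1
  v8: 1
  v9: 1
  v10: 1
  v11: 1
  ...
A maximum chain: v8 < v0
Number of elements in the longest chain: 2


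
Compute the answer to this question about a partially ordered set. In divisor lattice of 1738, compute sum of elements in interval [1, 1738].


Interval [1,1738] in divisors of 1738: [1, 2, 11, 22, 79, 158, 869, 1738]
Sum = 2880


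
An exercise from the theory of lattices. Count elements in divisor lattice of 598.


Divisors of 598: [1, 2, 13, 23, 26, 46, 299, 598]
Count: 8


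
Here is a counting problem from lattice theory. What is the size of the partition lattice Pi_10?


B(n) = number of set partitions of an n-element set.
B(n) satisfies the recurrence: B(n+1) = sum_k C(n,k)*B(k).
B(10) = 115975


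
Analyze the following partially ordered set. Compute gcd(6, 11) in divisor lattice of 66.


In a divisor lattice, meet = gcd (greatest common divisor).
By Euclidean algorithm or factoring: gcd(6,11) = 1


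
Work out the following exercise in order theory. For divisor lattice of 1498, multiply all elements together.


Divisors of 1498: [1, 2, 7, 14, 107, 214, 749, 1498]
Product = n^(d(n)/2) = 1498^(8/2)
Product = 5035553952016


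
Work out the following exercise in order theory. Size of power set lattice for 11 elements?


Power set = 2^n.
2^11 = 2048


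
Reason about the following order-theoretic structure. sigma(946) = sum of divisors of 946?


sigma(n) = sum of divisors.
Divisors of 946: [1, 2, 11, 22, 43, 86, 473, 946]
Sum = 1584


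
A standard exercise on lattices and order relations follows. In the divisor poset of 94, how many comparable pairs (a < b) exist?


A comparable pair {a,b} has a < b or b < a in the order.
Count unordered pairs where one element is strictly below the other.
Examples: {1,2}, {1,47}, {1,94}, {2,94}, ...
Total comparable pairs: 5


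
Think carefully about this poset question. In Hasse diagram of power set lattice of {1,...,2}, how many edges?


A cover relation a -< b holds when a < b with no c strictly between.
Cover relations:
  {} -< {1}
  {} -< {2}
  {1} -< {1,2}
  {2} -< {1,2}
Total: 4


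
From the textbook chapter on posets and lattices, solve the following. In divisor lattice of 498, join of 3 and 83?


In a divisor lattice, join = lcm (least common multiple).
gcd(3,83) = 1
lcm(3,83) = 3*83/gcd = 249/1 = 249


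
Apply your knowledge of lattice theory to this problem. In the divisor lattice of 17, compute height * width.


Height = length of longest chain minus 1; width = size of largest antichain.
A maximum chain: 1 | 17  (height 1).
A maximum antichain: {1}  (width 1).
Product = 1 * 1 = 1


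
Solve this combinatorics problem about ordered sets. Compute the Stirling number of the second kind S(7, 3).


S(n,k) = k*S(n-1,k) + S(n-1,k-1).
S(6,3) = 90, S(6,2) = 31
S(7,3) = 3*90 + 31 = 270 + 31
S(7,3) = 301


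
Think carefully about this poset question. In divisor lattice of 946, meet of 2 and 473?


In a divisor lattice, meet = gcd (greatest common divisor).
By Euclidean algorithm or factoring: gcd(2,473) = 1


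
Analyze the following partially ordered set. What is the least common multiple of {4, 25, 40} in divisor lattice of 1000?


In a divisor lattice, join = lcm (least common multiple).
Compute lcm iteratively: start with first element, then lcm(current, next).
Elements: [4, 25, 40]
lcm(4,25) = 100
lcm(100,40) = 200
Final lcm = 200


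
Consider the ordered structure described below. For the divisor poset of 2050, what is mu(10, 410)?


In a divisor lattice, mu(a,b) = mu(b/a) where mu is the classical Mobius function.
b/a = 410/10 = 41
Prime factorization of 41: primes [41]
41 is squarefree with 1 prime factor(s), so mu(41) = (-1)^1 = -1


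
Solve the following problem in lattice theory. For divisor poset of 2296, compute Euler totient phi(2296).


phi(n) = n * prod_{p|n} (1 - 1/p).
Prime divisors of 2296: [2, 7, 41]
phi(2296) = 2296 * (1 - 1/2) * (1 - 1/7) * (1 - 1/41)
phi(2296) = 960


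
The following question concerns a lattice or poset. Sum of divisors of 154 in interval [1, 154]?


Interval [1,154] in divisors of 154: [1, 2, 7, 11, 14, 22, 77, 154]
Sum = 288


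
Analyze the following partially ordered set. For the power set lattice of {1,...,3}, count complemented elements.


An element a is complemented if some b has a meet b = bottom, a join b = top.
every subset A has complement S\A, so all elements are complemented.
Complemented elements: {}, {1}, {2}, {3}, {1,2}, {1,3}, ... (2 more)
Count: 8


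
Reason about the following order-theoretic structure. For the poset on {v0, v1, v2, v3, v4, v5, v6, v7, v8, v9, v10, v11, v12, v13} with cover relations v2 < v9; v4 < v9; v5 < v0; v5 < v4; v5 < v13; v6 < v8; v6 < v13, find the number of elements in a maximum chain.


A chain is a totally ordered subset; we count the number of elements in a maximum chain.
Compute, for each element x, the size of the longest chain ending at x:
  v1: 1
  v2: 1
  v3: 1
  v5: 1
  v6: 1
  v7: 1
  ...
A maximum chain: v5 < v4 < v9
Number of elements in the longest chain: 3


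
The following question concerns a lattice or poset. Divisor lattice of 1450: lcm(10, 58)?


Join=lcm.
gcd(10,58)=2
lcm=290


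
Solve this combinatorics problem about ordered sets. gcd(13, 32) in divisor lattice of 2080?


Meet=gcd.
gcd(13,32)=1


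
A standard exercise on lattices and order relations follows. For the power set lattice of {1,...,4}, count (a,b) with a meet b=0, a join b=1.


Complement pair (a,b): a meet b = bottom, a join b = top.
Here: A intersect B = {} and A union B = {1,...,4}.
Pairs found: ({},{1,2,3,4}), ({1},{2,3,4}), ({2},{1,3,4}), ({3},{1,2,4}), ... (12 more)
Total ordered pairs: 16


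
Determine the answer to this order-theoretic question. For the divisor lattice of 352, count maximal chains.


A maximal chain goes from the minimum element to a maximal element via cover relations.
Counting all min-to-max paths in the cover graph.
Total maximal chains: 6


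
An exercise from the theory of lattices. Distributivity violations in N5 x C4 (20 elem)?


Distributive law: a ^ (b v c) = (a ^ b) v (a ^ c).
Check all 20^3 = 8000 ordered triples (a,b,c).
  e.g. a=(b,0), b=(a,0), c=(c,0): lhs=(b,0) != rhs=(a,0)
  e.g. a=(b,0), b=(a,0), c=(c,1): lhs=(b,0) != rhs=(a,0)
Total violating triples: 128


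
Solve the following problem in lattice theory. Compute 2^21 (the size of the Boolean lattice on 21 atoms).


Power set = 2^n.
2^21 = 2097152


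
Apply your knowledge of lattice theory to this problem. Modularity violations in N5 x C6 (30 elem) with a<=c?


Modular law: if a <= c then a v (b ^ c) = (a v b) ^ c.
Check all triples (a,b,c) with a <= c among 30 elements.
  e.g. a=(a,0), b=(c,0), c=(b,0): lhs=(a,0) != rhs=(b,0)
  e.g. a=(a,0), b=(c,1), c=(b,0): lhs=(a,0) != rhs=(b,0)
Total violating triples: 126


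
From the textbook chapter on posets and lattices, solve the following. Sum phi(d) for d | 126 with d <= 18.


Divisors of 126 up to 18: [1, 2, 3, 6, 7, 9, 14, 18]
phi values: [1, 1, 2, 2, 6, 6, 6, 6]
Sum = 30


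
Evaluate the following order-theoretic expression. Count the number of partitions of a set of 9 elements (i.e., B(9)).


B(n) = number of set partitions of an n-element set.
B(n) satisfies the recurrence: B(n+1) = sum_k C(n,k)*B(k).
B(9) = 21147


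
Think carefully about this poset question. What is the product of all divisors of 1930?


Divisors of 1930: [1, 2, 5, 10, 193, 386, 965, 1930]
Product = n^(d(n)/2) = 1930^(8/2)
Product = 13874880010000


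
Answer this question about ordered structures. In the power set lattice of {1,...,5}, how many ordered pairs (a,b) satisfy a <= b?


The order relation is {(a,b) : a <= b}, reflexive so it includes (a,a).
Examples: ({},{}), ({},{1,2}), ({},{1,2,3}), ({},{1,2,3,4}), ({},{1,2,3,4,5}), ...
Total ordered pairs: 243


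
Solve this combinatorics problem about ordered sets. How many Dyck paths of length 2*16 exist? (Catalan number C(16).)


C(n) = C(2n, n) / (n+1).
C(32, 16) = 601080390
C(16) = 601080390 / 17 = 35357670


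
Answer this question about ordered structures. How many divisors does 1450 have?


Divisors of 1450: [1, 2, 5, 10, 25, 29, 50, 58, 145, 290, 725, 1450]
Count: 12


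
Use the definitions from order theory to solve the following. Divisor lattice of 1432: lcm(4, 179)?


Join=lcm.
gcd(4,179)=1
lcm=716


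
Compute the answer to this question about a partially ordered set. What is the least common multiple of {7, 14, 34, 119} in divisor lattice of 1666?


In a divisor lattice, join = lcm (least common multiple).
Compute lcm iteratively: start with first element, then lcm(current, next).
Elements: [7, 14, 34, 119]
lcm(7,14) = 14
lcm(14,34) = 238
lcm(238,119) = 238
Final lcm = 238


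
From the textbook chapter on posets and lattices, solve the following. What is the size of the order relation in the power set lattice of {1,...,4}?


The order relation is {(a,b) : a <= b}, reflexive so it includes (a,a).
Examples: ({},{}), ({},{1,2}), ({},{1,2,3}), ({},{1,2,3,4}), ({},{1,2,4}), ...
Total ordered pairs: 81


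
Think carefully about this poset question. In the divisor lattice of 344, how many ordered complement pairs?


Complement pair (a,b): a meet b = bottom, a join b = top.
Here: gcd(a,b)=1 and lcm(a,b)=344, i.e. a*b=344 with a,b coprime.
Pairs found: (1,344), (8,43), (43,8), (344,1)
Total ordered pairs: 4


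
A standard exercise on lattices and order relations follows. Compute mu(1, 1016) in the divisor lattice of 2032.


In a divisor lattice, mu(a,b) = mu(b/a) where mu is the classical Mobius function.
b/a = 1016/1 = 1016
Prime factorization of 1016: primes [2, 127]
1016 is not squarefree, so mu(1016) = 0


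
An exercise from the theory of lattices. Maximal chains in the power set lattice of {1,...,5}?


A maximal chain goes from the minimum element to a maximal element via cover relations.
Counting all min-to-max paths in the cover graph.
Total maximal chains: 120


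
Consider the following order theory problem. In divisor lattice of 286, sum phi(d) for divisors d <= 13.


Divisors of 286 up to 13: [1, 2, 11, 13]
phi values: [1, 1, 10, 12]
Sum = 24


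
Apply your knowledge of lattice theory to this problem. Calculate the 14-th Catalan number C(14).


C(n) = C(2n, n) / (n+1).
C(28, 14) = 40116600
C(14) = 40116600 / 15 = 2674440


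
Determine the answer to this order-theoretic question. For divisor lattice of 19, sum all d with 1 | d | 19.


Interval [1,19] in divisors of 19: [1, 19]
Sum = 20


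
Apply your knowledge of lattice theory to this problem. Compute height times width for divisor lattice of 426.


Height = length of longest chain minus 1; width = size of largest antichain.
A maximum chain: 1 | 71 | 213 | 426  (height 3).
A maximum antichain: {2, 3, 71}  (width 3).
Product = 3 * 3 = 9


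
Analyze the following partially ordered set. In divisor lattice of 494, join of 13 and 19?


In a divisor lattice, join = lcm (least common multiple).
gcd(13,19) = 1
lcm(13,19) = 13*19/gcd = 247/1 = 247


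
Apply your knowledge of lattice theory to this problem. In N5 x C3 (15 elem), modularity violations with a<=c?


Modular law: if a <= c then a v (b ^ c) = (a v b) ^ c.
Check all triples (a,b,c) with a <= c among 15 elements.
  e.g. a=(a,0), b=(c,0), c=(b,0): lhs=(a,0) != rhs=(b,0)
  e.g. a=(a,0), b=(c,1), c=(b,0): lhs=(a,0) != rhs=(b,0)
Total violating triples: 18


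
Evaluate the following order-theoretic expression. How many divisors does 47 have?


Divisors of 47: [1, 47]
Count: 2


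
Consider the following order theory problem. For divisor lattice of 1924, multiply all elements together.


Divisors of 1924: [1, 2, 4, 13, 26, 37, 52, 74, 148, 481, 962, 1924]
Product = n^(d(n)/2) = 1924^(12/2)
Product = 50725975336955416576


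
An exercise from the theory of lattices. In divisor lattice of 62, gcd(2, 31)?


Meet=gcd.
gcd(2,31)=1


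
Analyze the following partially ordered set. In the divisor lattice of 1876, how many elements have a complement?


An element a is complemented if some b has a meet b = bottom, a join b = top.
a is complemented iff gcd(a, n/a)=1, i.e. a is a unitary divisor of 1876.
Complemented elements: 1, 4, 7, 28, 67, 268, ... (2 more)
Count: 8


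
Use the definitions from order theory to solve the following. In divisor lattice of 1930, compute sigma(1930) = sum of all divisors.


sigma(n) = sum of divisors.
Divisors of 1930: [1, 2, 5, 10, 193, 386, 965, 1930]
Sum = 3492


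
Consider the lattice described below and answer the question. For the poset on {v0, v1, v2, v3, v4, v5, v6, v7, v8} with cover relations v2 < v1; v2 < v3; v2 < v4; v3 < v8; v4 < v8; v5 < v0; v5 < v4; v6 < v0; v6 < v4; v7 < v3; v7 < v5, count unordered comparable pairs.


A comparable pair {a,b} has a < b or b < a in the order.
Count unordered pairs where one element is strictly below the other.
Examples: {v0,v5}, {v0,v6}, {v0,v7}, {v1,v2}, ...
Total comparable pairs: 17


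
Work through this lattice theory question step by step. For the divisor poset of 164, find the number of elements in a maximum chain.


A chain is a totally ordered subset; we count the number of elements in a maximum chain.
Compute, for each element x, the size of the longest chain ending at x:
  1: 1
  2: 2
  41: 2
  4: 3
  82: 3
  164: 4
A maximum chain: 1 < 2 < 4 < 164
Number of elements in the longest chain: 4


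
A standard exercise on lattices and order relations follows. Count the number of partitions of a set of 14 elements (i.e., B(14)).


B(n) = number of set partitions of an n-element set.
B(n) satisfies the recurrence: B(n+1) = sum_k C(n,k)*B(k).
B(14) = 190899322
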